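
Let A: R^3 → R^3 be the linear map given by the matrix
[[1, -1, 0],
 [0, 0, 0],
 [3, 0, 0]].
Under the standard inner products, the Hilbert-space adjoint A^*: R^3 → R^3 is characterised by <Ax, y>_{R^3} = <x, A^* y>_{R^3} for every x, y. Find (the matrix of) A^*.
A^* = A^T =
[[1, 0, 3],
 [-1, 0, 0],
 [0, 0, 0]]

For real matrices with standard dot products, the defining identity <Ax, y> = <x, A^* y> gives (Ax)^T y = x^T (A^*) y, i.e. x^T A^T y = x^T (A^*) y. Since this holds for all x, y, we must have A^* = A^T. Therefore
A^* =
[[1, 0, 3],
 [-1, 0, 0],
 [0, 0, 0]].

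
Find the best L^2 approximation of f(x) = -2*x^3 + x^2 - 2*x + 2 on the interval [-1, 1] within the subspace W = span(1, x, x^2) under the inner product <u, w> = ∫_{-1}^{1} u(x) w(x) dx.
g(x) = x^2 - 16*x/5 + 2

The best approximation g ∈ W is the orthogonal projection of f onto W. Writing g = a_0 + a_1 x + a_2 x^2, the coefficients solve the normal equations G · a = b where
  G_{ij} = <φ_i, φ_j> and b_i = <f, φ_i>, with φ_0 = 1, φ_1 = x, φ_2 = x^2.
G =
  [2, 0, 2/3]
  [0, 2/3, 0]
  [2/3, 0, 2/5],
b = (14/3, -32/15, 26/15).
Solving gives a_0 = 2, a_1 = -16/5, a_2 = 1, so
  g(x) = x^2 - 16*x/5 + 2.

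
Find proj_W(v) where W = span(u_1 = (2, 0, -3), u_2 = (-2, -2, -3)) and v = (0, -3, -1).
proj_W(v) = (-48/49, -51/49, -81/49)

Set up U = [u_1 | ... | u_2] ∈ R^(3×2). The projector onto W = col(U) is P = U (U^T U)^(-1) U^T.
Compute U^T U =
  [13, 5]
  [5, 17],
and U^T v = (3, 9).
Solve U^T U · c = U^T v for the coefficients: c = (3/98, 51/98). The projection is proj_W(v) = U c.
Check: (v - proj_W(v)) · u_1 = 0  (should be 0).
Check: (v - proj_W(v)) · u_2 = 0  (should be 0).
Result: proj_W(v) = (-48/49, -51/49, -81/49).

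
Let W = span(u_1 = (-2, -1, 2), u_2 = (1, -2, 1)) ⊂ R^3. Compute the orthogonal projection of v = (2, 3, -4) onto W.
proj_W(v) = (53/25, 79/25, -19/5)

Set up U = [u_1 | ... | u_2] ∈ R^(3×2). The projector onto W = col(U) is P = U (U^T U)^(-1) U^T.
Compute U^T U =
  [9, 2]
  [2, 6],
and U^T v = (-15, -8).
Solve U^T U · c = U^T v for the coefficients: c = (-37/25, -21/25). The projection is proj_W(v) = U c.
Check: (v - proj_W(v)) · u_1 = 0  (should be 0).
Check: (v - proj_W(v)) · u_2 = 0  (should be 0).
Result: proj_W(v) = (53/25, 79/25, -19/5).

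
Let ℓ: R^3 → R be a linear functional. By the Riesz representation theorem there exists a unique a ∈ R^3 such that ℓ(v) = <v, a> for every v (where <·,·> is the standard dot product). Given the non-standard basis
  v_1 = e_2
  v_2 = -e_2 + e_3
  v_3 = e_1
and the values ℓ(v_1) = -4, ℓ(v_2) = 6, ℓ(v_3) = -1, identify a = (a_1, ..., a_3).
a = (-1, -4, 2)

Write a = (a_1, ..., a_3) in the standard basis. For each basis vector v_i, ℓ(v_i) = <v_i, a> is a linear equation in the a_j's. Collect the n equations into a matrix system V a = ℓ, where row i of V is v_i (expressed in the standard basis). Since V is invertible (lower-triangular with 1s on the diagonal, up to permutation), solve by back-substitution:
  V =
[[0, 1, 0],
 [0, -1, 1],
 [1, 0, 0]]
  V a = (-4, 6, -1)
Solving gives a = (-1, -4, 2).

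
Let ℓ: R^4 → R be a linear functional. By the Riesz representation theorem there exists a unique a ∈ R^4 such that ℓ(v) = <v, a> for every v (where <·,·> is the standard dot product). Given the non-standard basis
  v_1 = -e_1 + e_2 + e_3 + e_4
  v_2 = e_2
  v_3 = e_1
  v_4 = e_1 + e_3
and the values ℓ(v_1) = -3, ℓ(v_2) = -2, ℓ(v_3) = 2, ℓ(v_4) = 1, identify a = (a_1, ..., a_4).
a = (2, -2, -1, 2)

Write a = (a_1, ..., a_4) in the standard basis. For each basis vector v_i, ℓ(v_i) = <v_i, a> is a linear equation in the a_j's. Collect the n equations into a matrix system V a = ℓ, where row i of V is v_i (expressed in the standard basis). Since V is invertible (lower-triangular with 1s on the diagonal, up to permutation), solve by back-substitution:
  V =
[[-1, 1, 1, 1],
 [0, 1, 0, 0],
 [1, 0, 0, 0],
 [1, 0, 1, 0]]
  V a = (-3, -2, 2, 1)
Solving gives a = (2, -2, -1, 2).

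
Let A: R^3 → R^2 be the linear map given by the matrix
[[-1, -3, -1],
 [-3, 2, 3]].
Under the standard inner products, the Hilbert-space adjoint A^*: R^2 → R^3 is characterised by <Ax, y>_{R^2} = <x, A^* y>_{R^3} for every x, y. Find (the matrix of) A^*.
A^* = A^T =
[[-1, -3],
 [-3, 2],
 [-1, 3]]

For real matrices with standard dot products, the defining identity <Ax, y> = <x, A^* y> gives (Ax)^T y = x^T (A^*) y, i.e. x^T A^T y = x^T (A^*) y. Since this holds for all x, y, we must have A^* = A^T. Therefore
A^* =
[[-1, -3],
 [-3, 2],
 [-1, 3]].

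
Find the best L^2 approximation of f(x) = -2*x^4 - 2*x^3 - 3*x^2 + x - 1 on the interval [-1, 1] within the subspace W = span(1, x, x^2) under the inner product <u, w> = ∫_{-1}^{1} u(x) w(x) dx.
g(x) = -33*x^2/7 - x/5 - 29/35

The best approximation g ∈ W is the orthogonal projection of f onto W. Writing g = a_0 + a_1 x + a_2 x^2, the coefficients solve the normal equations G · a = b where
  G_{ij} = <φ_i, φ_j> and b_i = <f, φ_i>, with φ_0 = 1, φ_1 = x, φ_2 = x^2.
G =
  [2, 0, 2/3]
  [0, 2/3, 0]
  [2/3, 0, 2/5],
b = (-24/5, -2/15, -256/105).
Solving gives a_0 = -29/35, a_1 = -1/5, a_2 = -33/7, so
  g(x) = -33*x^2/7 - x/5 - 29/35.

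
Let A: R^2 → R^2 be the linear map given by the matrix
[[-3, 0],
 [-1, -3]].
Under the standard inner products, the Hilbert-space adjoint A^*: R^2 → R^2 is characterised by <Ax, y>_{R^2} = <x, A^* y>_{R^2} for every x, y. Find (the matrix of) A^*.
A^* = A^T =
[[-3, -1],
 [0, -3]]

For real matrices with standard dot products, the defining identity <Ax, y> = <x, A^* y> gives (Ax)^T y = x^T (A^*) y, i.e. x^T A^T y = x^T (A^*) y. Since this holds for all x, y, we must have A^* = A^T. Therefore
A^* =
[[-3, -1],
 [0, -3]].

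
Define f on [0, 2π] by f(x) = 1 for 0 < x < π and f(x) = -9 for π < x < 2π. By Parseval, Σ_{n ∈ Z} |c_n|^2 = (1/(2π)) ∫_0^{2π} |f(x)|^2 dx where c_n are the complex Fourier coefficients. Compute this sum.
Σ |c_n|^2 = 41

Parseval equates the L^2 energy of f (normalised by 1/(2π)) with the ℓ^2 sum of its Fourier coefficients: (1/(2π)) ∫_0^{2π} |f|^2 = Σ |c_n|^2.
Compute the left side: (1/(2π)) [∫_0^π 1^2 dx + ∫_π^{2π} (-9)^2 dx] = (1/(2π)) · (1π + 81π) = (1 + 81)/2 = 41.
So Σ_{n ∈ Z} |c_n|^2 = 41.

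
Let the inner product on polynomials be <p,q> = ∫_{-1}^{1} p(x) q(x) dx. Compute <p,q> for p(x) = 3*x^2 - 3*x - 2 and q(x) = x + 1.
<p,q> = -4

Expand the product: p(x)·q(x) = 3*x^3 - 5*x - 2.
∫_{-1}^{1} of each monomial x^k gives [2/(k+1) if k even, 0 if k odd]. Integrating term-by-term (or equivalently evaluating the antiderivative F(x) = 3*x^4/4 - 5*x^2/2 - 2*x at the endpoints):
  F(1) − F(−1) = -15/4 − (1/4) = -4.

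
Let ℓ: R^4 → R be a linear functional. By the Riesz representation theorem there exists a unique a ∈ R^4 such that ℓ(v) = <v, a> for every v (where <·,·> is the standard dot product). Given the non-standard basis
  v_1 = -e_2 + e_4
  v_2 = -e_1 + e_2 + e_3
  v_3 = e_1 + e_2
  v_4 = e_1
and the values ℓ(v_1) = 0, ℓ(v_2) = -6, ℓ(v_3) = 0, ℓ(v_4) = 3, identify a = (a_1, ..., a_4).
a = (3, -3, 0, -3)

Write a = (a_1, ..., a_4) in the standard basis. For each basis vector v_i, ℓ(v_i) = <v_i, a> is a linear equation in the a_j's. Collect the n equations into a matrix system V a = ℓ, where row i of V is v_i (expressed in the standard basis). Since V is invertible (lower-triangular with 1s on the diagonal, up to permutation), solve by back-substitution:
  V =
[[0, -1, 0, 1],
 [-1, 1, 1, 0],
 [1, 1, 0, 0],
 [1, 0, 0, 0]]
  V a = (0, -6, 0, 3)
Solving gives a = (3, -3, 0, -3).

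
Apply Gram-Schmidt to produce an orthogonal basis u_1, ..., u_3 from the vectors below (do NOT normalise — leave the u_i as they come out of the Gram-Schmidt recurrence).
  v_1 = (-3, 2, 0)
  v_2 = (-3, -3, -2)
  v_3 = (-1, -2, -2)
Orthogonal basis:
  u_1 = (-3, 2, 0)
  u_2 = (-30/13, -45/13, -2)
  u_3 = (56/277, 84/277, -210/277)

Apply the Gram-Schmidt recurrence
  u_1 = v_1
  u_i = v_i − Σ_{j<i} ((v_i · u_j) / (u_j · u_j)) · u_j.

Step by step this gives:
  u_1 = (-3, 2, 0)
  u_2 = (-30/13, -45/13, -2)
  u_3 = (56/277, 84/277, -210/277)

Orthogonality check:
  u_2 · u_1 = 0 (should be 0)
  u_3 · u_1 = 0 (should be 0)
  u_3 · u_2 = 0 (should be 0)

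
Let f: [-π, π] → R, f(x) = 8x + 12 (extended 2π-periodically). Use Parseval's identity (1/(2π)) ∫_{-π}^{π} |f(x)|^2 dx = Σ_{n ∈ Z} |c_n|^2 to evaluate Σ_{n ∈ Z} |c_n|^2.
Σ |c_n|^2 = 64π^2/3 + 144

Expand and integrate term by term over [-π, π]:
  ∫ (8x)^2 dx = 64·(2π^3/3); ∫ 2·8·(12)·x dx = 0 (odd integrand); ∫ 12^2 dx = 144·2π.
So (1/(2π)) ∫_{-π}^{π} (8x + 12)^2 dx = 64π^2/3 + 144 = 64π^2/3 + 144.
Parseval ⇒ Σ |c_n|^2 = 64π^2/3 + 144.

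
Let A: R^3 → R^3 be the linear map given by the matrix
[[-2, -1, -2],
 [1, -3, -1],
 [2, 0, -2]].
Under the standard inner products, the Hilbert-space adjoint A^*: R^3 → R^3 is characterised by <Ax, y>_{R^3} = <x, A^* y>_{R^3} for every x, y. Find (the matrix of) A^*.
A^* = A^T =
[[-2, 1, 2],
 [-1, -3, 0],
 [-2, -1, -2]]

For real matrices with standard dot products, the defining identity <Ax, y> = <x, A^* y> gives (Ax)^T y = x^T (A^*) y, i.e. x^T A^T y = x^T (A^*) y. Since this holds for all x, y, we must have A^* = A^T. Therefore
A^* =
[[-2, 1, 2],
 [-1, -3, 0],
 [-2, -1, -2]].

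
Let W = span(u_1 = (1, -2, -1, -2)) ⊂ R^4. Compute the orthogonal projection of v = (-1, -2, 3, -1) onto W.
proj_W(v) = (1/5, -2/5, -1/5, -2/5)

Set up U = [u_1 | ... | u_1] ∈ R^(4×1). The projector onto W = col(U) is P = U (U^T U)^(-1) U^T.
Compute U^T U =
  [10],
and U^T v = (2).
Solve U^T U · c = U^T v for the coefficients: c = (1/5). The projection is proj_W(v) = U c.
Check: (v - proj_W(v)) · u_1 = 0  (should be 0).
Result: proj_W(v) = (1/5, -2/5, -1/5, -2/5).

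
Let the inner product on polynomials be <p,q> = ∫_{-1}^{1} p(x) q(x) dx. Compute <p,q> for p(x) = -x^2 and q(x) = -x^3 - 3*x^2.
<p,q> = 6/5

Expand the product: p(x)·q(x) = x^5 + 3*x^4.
∫_{-1}^{1} of each monomial x^k gives [2/(k+1) if k even, 0 if k odd]. Integrating term-by-term (or equivalently evaluating the antiderivative F(x) = x^6/6 + 3*x^5/5 at the endpoints):
  F(1) − F(−1) = 23/30 − (-13/30) = 6/5.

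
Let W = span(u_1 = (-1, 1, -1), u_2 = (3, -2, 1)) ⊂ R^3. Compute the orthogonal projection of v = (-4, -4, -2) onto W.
proj_W(v) = (-5/3, 2/3, 1/3)

Set up U = [u_1 | ... | u_2] ∈ R^(3×2). The projector onto W = col(U) is P = U (U^T U)^(-1) U^T.
Compute U^T U =
  [3, -6]
  [-6, 14],
and U^T v = (2, -6).
Solve U^T U · c = U^T v for the coefficients: c = (-4/3, -1). The projection is proj_W(v) = U c.
Check: (v - proj_W(v)) · u_1 = 0  (should be 0).
Check: (v - proj_W(v)) · u_2 = 0  (should be 0).
Result: proj_W(v) = (-5/3, 2/3, 1/3).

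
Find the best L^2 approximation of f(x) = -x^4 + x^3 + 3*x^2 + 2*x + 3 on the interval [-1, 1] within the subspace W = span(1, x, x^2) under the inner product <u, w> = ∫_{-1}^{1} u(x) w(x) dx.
g(x) = 15*x^2/7 + 13*x/5 + 108/35

The best approximation g ∈ W is the orthogonal projection of f onto W. Writing g = a_0 + a_1 x + a_2 x^2, the coefficients solve the normal equations G · a = b where
  G_{ij} = <φ_i, φ_j> and b_i = <f, φ_i>, with φ_0 = 1, φ_1 = x, φ_2 = x^2.
G =
  [2, 0, 2/3]
  [0, 2/3, 0]
  [2/3, 0, 2/5],
b = (38/5, 26/15, 102/35).
Solving gives a_0 = 108/35, a_1 = 13/5, a_2 = 15/7, so
  g(x) = 15*x^2/7 + 13*x/5 + 108/35.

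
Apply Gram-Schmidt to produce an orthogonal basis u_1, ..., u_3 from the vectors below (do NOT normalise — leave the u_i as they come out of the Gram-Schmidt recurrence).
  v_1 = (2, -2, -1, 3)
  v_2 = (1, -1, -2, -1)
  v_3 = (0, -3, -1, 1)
Orthogonal basis:
  u_1 = (2, -2, -1, 3)
  u_2 = (2/3, -2/3, -11/6, -3/2)
  u_3 = (-158/117, -193/117, 25/117, -5/39)

Apply the Gram-Schmidt recurrence
  u_1 = v_1
  u_i = v_i − Σ_{j<i} ((v_i · u_j) / (u_j · u_j)) · u_j.

Step by step this gives:
  u_1 = (2, -2, -1, 3)
  u_2 = (2/3, -2/3, -11/6, -3/2)
  u_3 = (-158/117, -193/117, 25/117, -5/39)

Orthogonality check:
  u_2 · u_1 = 0 (should be 0)
  u_3 · u_1 = 0 (should be 0)
  u_3 · u_2 = 0 (should be 0)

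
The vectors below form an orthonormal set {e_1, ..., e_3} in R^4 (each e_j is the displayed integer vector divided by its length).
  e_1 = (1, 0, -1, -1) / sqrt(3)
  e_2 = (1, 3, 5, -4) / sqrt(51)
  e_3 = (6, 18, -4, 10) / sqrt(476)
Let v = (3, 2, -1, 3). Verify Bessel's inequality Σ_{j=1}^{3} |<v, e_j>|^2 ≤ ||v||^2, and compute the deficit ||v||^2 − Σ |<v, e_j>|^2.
Σ |<v, e_j>|^2 = 125/7; ||v||^2 = 23; deficit = 36/7

Write each e_j = u_j / sqrt(<u_j, u_j>) where u_j is the displayed integer vector. Then <v, e_j> = <v, u_j> / sqrt(<u_j, u_j>), so |<v, e_j>|^2 = <v, u_j>^2 / <u_j, u_j>.
Coefficients: <v, e_1> = 1/sqrt(3), <v, e_2> = -8/sqrt(51), <v, e_3> = 88/sqrt(476).
Square and sum: Σ |<v, e_j>|^2 = 125/7.
Compute ||v||^2 = v·v = 23.
Deficit = 23 − 125/7 = 36/7 ≥ 0, confirming Bessel's inequality. (The deficit equals ||v − Σ <v,e_j> e_j||^2, the squared distance from v to span{e_j}.)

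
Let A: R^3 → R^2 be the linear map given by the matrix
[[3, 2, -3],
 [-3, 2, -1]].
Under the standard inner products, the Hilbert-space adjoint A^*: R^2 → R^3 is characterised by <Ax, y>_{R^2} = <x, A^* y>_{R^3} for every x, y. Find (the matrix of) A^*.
A^* = A^T =
[[3, -3],
 [2, 2],
 [-3, -1]]

For real matrices with standard dot products, the defining identity <Ax, y> = <x, A^* y> gives (Ax)^T y = x^T (A^*) y, i.e. x^T A^T y = x^T (A^*) y. Since this holds for all x, y, we must have A^* = A^T. Therefore
A^* =
[[3, -3],
 [2, 2],
 [-3, -1]].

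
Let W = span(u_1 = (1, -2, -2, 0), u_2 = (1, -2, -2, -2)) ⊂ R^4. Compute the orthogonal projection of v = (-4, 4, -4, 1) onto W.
proj_W(v) = (-4/9, 8/9, 8/9, 1)

Set up U = [u_1 | ... | u_2] ∈ R^(4×2). The projector onto W = col(U) is P = U (U^T U)^(-1) U^T.
Compute U^T U =
  [9, 9]
  [9, 13],
and U^T v = (-4, -6).
Solve U^T U · c = U^T v for the coefficients: c = (1/18, -1/2). The projection is proj_W(v) = U c.
Check: (v - proj_W(v)) · u_1 = 0  (should be 0).
Check: (v - proj_W(v)) · u_2 = 0  (should be 0).
Result: proj_W(v) = (-4/9, 8/9, 8/9, 1).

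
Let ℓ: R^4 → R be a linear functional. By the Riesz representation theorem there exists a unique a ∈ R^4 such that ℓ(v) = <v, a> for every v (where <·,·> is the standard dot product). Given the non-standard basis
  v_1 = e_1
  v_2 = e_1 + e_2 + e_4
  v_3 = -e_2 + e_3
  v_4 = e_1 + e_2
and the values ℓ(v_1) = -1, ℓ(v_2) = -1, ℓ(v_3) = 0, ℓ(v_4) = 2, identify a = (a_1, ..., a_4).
a = (-1, 3, 3, -3)

Write a = (a_1, ..., a_4) in the standard basis. For each basis vector v_i, ℓ(v_i) = <v_i, a> is a linear equation in the a_j's. Collect the n equations into a matrix system V a = ℓ, where row i of V is v_i (expressed in the standard basis). Since V is invertible (lower-triangular with 1s on the diagonal, up to permutation), solve by back-substitution:
  V =
[[1, 0, 0, 0],
 [1, 1, 0, 1],
 [0, -1, 1, 0],
 [1, 1, 0, 0]]
  V a = (-1, -1, 0, 2)
Solving gives a = (-1, 3, 3, -3).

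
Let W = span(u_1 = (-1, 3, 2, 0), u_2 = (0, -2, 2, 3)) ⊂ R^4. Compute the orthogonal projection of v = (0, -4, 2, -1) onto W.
proj_W(v) = (59/117, -287/117, -8/117, 55/39)

Set up U = [u_1 | ... | u_2] ∈ R^(4×2). The projector onto W = col(U) is P = U (U^T U)^(-1) U^T.
Compute U^T U =
  [14, -2]
  [-2, 17],
and U^T v = (-8, 9).
Solve U^T U · c = U^T v for the coefficients: c = (-59/117, 55/117). The projection is proj_W(v) = U c.
Check: (v - proj_W(v)) · u_1 = 0  (should be 0).
Check: (v - proj_W(v)) · u_2 = 0  (should be 0).
Result: proj_W(v) = (59/117, -287/117, -8/117, 55/39).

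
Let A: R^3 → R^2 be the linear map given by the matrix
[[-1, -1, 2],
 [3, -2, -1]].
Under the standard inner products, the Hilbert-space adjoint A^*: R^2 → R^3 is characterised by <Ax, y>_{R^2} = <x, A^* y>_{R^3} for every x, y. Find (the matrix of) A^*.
A^* = A^T =
[[-1, 3],
 [-1, -2],
 [2, -1]]

For real matrices with standard dot products, the defining identity <Ax, y> = <x, A^* y> gives (Ax)^T y = x^T (A^*) y, i.e. x^T A^T y = x^T (A^*) y. Since this holds for all x, y, we must have A^* = A^T. Therefore
A^* =
[[-1, 3],
 [-1, -2],
 [2, -1]].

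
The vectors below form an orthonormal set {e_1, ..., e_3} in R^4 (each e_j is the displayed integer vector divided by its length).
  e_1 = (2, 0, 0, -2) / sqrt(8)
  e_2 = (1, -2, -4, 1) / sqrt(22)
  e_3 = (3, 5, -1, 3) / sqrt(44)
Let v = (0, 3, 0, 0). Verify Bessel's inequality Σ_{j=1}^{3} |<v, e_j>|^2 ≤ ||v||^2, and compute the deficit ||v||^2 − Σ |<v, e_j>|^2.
Σ |<v, e_j>|^2 = 27/4; ||v||^2 = 9; deficit = 9/4

Write each e_j = u_j / sqrt(<u_j, u_j>) where u_j is the displayed integer vector. Then <v, e_j> = <v, u_j> / sqrt(<u_j, u_j>), so |<v, e_j>|^2 = <v, u_j>^2 / <u_j, u_j>.
Coefficients: <v, e_1> = 0/sqrt(8), <v, e_2> = -6/sqrt(22), <v, e_3> = 15/sqrt(44).
Square and sum: Σ |<v, e_j>|^2 = 27/4.
Compute ||v||^2 = v·v = 9.
Deficit = 9 − 27/4 = 9/4 ≥ 0, confirming Bessel's inequality. (The deficit equals ||v − Σ <v,e_j> e_j||^2, the squared distance from v to span{e_j}.)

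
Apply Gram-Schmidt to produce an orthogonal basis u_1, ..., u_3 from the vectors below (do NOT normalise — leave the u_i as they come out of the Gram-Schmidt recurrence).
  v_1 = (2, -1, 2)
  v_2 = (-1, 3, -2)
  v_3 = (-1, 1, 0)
Orthogonal basis:
  u_1 = (2, -1, 2)
  u_2 = (1, 2, 0)
  u_3 = (-8/15, 4/15, 2/3)

Apply the Gram-Schmidt recurrence
  u_1 = v_1
  u_i = v_i − Σ_{j<i} ((v_i · u_j) / (u_j · u_j)) · u_j.

Step by step this gives:
  u_1 = (2, -1, 2)
  u_2 = (1, 2, 0)
  u_3 = (-8/15, 4/15, 2/3)

Orthogonality check:
  u_2 · u_1 = 0 (should be 0)
  u_3 · u_1 = 0 (should be 0)
  u_3 · u_2 = 0 (should be 0)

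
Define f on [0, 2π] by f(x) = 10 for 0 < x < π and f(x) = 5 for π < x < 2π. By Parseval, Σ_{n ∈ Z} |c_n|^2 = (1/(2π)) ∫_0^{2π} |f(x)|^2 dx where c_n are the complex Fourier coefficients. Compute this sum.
Σ |c_n|^2 = 125/2

Parseval equates the L^2 energy of f (normalised by 1/(2π)) with the ℓ^2 sum of its Fourier coefficients: (1/(2π)) ∫_0^{2π} |f|^2 = Σ |c_n|^2.
Compute the left side: (1/(2π)) [∫_0^π 10^2 dx + ∫_π^{2π} 5^2 dx] = (1/(2π)) · (100π + 25π) = (100 + 25)/2 = 125/2.
So Σ_{n ∈ Z} |c_n|^2 = 125/2.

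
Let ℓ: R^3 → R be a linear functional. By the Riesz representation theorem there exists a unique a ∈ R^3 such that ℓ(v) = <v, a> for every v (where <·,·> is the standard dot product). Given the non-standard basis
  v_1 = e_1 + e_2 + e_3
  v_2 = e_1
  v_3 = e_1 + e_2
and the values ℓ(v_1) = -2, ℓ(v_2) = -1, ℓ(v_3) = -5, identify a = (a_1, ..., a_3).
a = (-1, -4, 3)

Write a = (a_1, ..., a_3) in the standard basis. For each basis vector v_i, ℓ(v_i) = <v_i, a> is a linear equation in the a_j's. Collect the n equations into a matrix system V a = ℓ, where row i of V is v_i (expressed in the standard basis). Since V is invertible (lower-triangular with 1s on the diagonal, up to permutation), solve by back-substitution:
  V =
[[1, 1, 1],
 [1, 0, 0],
 [1, 1, 0]]
  V a = (-2, -1, -5)
Solving gives a = (-1, -4, 3).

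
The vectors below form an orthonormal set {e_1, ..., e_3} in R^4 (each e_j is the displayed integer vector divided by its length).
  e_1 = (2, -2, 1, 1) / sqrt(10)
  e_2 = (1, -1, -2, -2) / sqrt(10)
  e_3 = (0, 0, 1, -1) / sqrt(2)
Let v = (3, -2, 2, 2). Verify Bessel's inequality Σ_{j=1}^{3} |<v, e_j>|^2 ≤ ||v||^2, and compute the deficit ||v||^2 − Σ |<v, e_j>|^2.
Σ |<v, e_j>|^2 = 41/2; ||v||^2 = 21; deficit = 1/2

Write each e_j = u_j / sqrt(<u_j, u_j>) where u_j is the displayed integer vector. Then <v, e_j> = <v, u_j> / sqrt(<u_j, u_j>), so |<v, e_j>|^2 = <v, u_j>^2 / <u_j, u_j>.
Coefficients: <v, e_1> = 14/sqrt(10), <v, e_2> = -3/sqrt(10), <v, e_3> = 0/sqrt(2).
Square and sum: Σ |<v, e_j>|^2 = 41/2.
Compute ||v||^2 = v·v = 21.
Deficit = 21 − 41/2 = 1/2 ≥ 0, confirming Bessel's inequality. (The deficit equals ||v − Σ <v,e_j> e_j||^2, the squared distance from v to span{e_j}.)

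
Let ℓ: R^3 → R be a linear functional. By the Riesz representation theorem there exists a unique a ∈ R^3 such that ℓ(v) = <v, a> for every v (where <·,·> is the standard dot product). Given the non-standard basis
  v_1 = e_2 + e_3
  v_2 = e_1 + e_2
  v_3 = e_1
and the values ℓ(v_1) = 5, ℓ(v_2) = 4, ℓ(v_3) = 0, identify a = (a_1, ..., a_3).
a = (0, 4, 1)

Write a = (a_1, ..., a_3) in the standard basis. For each basis vector v_i, ℓ(v_i) = <v_i, a> is a linear equation in the a_j's. Collect the n equations into a matrix system V a = ℓ, where row i of V is v_i (expressed in the standard basis). Since V is invertible (lower-triangular with 1s on the diagonal, up to permutation), solve by back-substitution:
  V =
[[0, 1, 1],
 [1, 1, 0],
 [1, 0, 0]]
  V a = (5, 4, 0)
Solving gives a = (0, 4, 1).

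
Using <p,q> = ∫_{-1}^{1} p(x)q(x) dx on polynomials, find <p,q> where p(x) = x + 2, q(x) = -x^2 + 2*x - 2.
<p,q> = -8

Expand the product: p(x)·q(x) = -x^3 + 2*x - 4.
∫_{-1}^{1} of each monomial x^k gives [2/(k+1) if k even, 0 if k odd]. Integrating term-by-term (or equivalently evaluating the antiderivative F(x) = -x^4/4 + x^2 - 4*x at the endpoints):
  F(1) − F(−1) = -13/4 − (19/4) = -8.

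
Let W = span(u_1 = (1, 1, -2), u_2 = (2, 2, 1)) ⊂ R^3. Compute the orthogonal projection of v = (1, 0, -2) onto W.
proj_W(v) = (1/2, 1/2, -2)

Set up U = [u_1 | ... | u_2] ∈ R^(3×2). The projector onto W = col(U) is P = U (U^T U)^(-1) U^T.
Compute U^T U =
  [6, 2]
  [2, 9],
and U^T v = (5, 0).
Solve U^T U · c = U^T v for the coefficients: c = (9/10, -1/5). The projection is proj_W(v) = U c.
Check: (v - proj_W(v)) · u_1 = 0  (should be 0).
Check: (v - proj_W(v)) · u_2 = 0  (should be 0).
Result: proj_W(v) = (1/2, 1/2, -2).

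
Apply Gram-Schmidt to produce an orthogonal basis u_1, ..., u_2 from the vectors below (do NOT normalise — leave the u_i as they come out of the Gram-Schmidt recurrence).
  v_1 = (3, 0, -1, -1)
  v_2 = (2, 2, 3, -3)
Orthogonal basis:
  u_1 = (3, 0, -1, -1)
  u_2 = (4/11, 2, 39/11, -27/11)

Apply the Gram-Schmidt recurrence
  u_1 = v_1
  u_i = v_i − Σ_{j<i} ((v_i · u_j) / (u_j · u_j)) · u_j.

Step by step this gives:
  u_1 = (3, 0, -1, -1)
  u_2 = (4/11, 2, 39/11, -27/11)

Orthogonality check:
  u_2 · u_1 = 0 (should be 0)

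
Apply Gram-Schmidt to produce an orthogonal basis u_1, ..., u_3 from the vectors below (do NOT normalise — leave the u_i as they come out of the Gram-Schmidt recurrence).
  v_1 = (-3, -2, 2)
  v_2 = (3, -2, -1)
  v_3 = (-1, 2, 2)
Orthogonal basis:
  u_1 = (-3, -2, 2)
  u_2 = (30/17, -48/17, -3/17)
  u_3 = (16/21, 8/21, 32/21)

Apply the Gram-Schmidt recurrence
  u_1 = v_1
  u_i = v_i − Σ_{j<i} ((v_i · u_j) / (u_j · u_j)) · u_j.

Step by step this gives:
  u_1 = (-3, -2, 2)
  u_2 = (30/17, -48/17, -3/17)
  u_3 = (16/21, 8/21, 32/21)

Orthogonality check:
  u_2 · u_1 = 0 (should be 0)
  u_3 · u_1 = 0 (should be 0)
  u_3 · u_2 = 0 (should be 0)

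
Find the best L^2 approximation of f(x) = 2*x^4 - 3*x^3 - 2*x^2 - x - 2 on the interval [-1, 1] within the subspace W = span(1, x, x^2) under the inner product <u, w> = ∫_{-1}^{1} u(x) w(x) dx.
g(x) = -2*x^2/7 - 14*x/5 - 76/35

The best approximation g ∈ W is the orthogonal projection of f onto W. Writing g = a_0 + a_1 x + a_2 x^2, the coefficients solve the normal equations G · a = b where
  G_{ij} = <φ_i, φ_j> and b_i = <f, φ_i>, with φ_0 = 1, φ_1 = x, φ_2 = x^2.
G =
  [2, 0, 2/3]
  [0, 2/3, 0]
  [2/3, 0, 2/5],
b = (-68/15, -28/15, -164/105).
Solving gives a_0 = -76/35, a_1 = -14/5, a_2 = -2/7, so
  g(x) = -2*x^2/7 - 14*x/5 - 76/35.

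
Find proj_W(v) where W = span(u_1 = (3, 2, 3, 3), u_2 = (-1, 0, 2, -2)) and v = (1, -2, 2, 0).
proj_W(v) = (1/5, 2/5, 7/5, -1/5)

Set up U = [u_1 | ... | u_2] ∈ R^(4×2). The projector onto W = col(U) is P = U (U^T U)^(-1) U^T.
Compute U^T U =
  [31, -3]
  [-3, 9],
and U^T v = (5, 3).
Solve U^T U · c = U^T v for the coefficients: c = (1/5, 2/5). The projection is proj_W(v) = U c.
Check: (v - proj_W(v)) · u_1 = 0  (should be 0).
Check: (v - proj_W(v)) · u_2 = 0  (should be 0).
Result: proj_W(v) = (1/5, 2/5, 7/5, -1/5).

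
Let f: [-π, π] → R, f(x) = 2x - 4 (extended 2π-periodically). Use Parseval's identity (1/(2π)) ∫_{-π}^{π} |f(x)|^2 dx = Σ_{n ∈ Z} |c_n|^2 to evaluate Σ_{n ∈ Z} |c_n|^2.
Σ |c_n|^2 = 4π^2/3 + 16

Expand and integrate term by term over [-π, π]:
  ∫ (2x)^2 dx = 4·(2π^3/3); ∫ 2·2·(-4)·x dx = 0 (odd integrand); ∫ (-4)^2 dx = 16·2π.
So (1/(2π)) ∫_{-π}^{π} (2x - 4)^2 dx = 4π^2/3 + 16 = 4π^2/3 + 16.
Parseval ⇒ Σ |c_n|^2 = 4π^2/3 + 16.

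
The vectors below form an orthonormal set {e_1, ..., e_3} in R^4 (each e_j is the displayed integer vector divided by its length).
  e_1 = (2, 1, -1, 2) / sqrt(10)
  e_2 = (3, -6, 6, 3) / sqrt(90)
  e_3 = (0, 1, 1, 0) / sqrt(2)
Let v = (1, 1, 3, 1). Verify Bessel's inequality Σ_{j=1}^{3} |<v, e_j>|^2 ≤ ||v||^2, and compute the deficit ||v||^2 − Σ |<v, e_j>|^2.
Σ |<v, e_j>|^2 = 12; ||v||^2 = 12; deficit = 0

Write each e_j = u_j / sqrt(<u_j, u_j>) where u_j is the displayed integer vector. Then <v, e_j> = <v, u_j> / sqrt(<u_j, u_j>), so |<v, e_j>|^2 = <v, u_j>^2 / <u_j, u_j>.
Coefficients: <v, e_1> = 2/sqrt(10), <v, e_2> = 18/sqrt(90), <v, e_3> = 4/sqrt(2).
Square and sum: Σ |<v, e_j>|^2 = 12.
Compute ||v||^2 = v·v = 12.
Deficit = 12 − 12 = 0 ≥ 0, confirming Bessel's inequality. (The deficit equals ||v − Σ <v,e_j> e_j||^2, the squared distance from v to span{e_j}.)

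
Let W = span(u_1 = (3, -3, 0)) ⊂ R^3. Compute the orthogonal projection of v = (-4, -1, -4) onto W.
proj_W(v) = (-3/2, 3/2, 0)

Set up U = [u_1 | ... | u_1] ∈ R^(3×1). The projector onto W = col(U) is P = U (U^T U)^(-1) U^T.
Compute U^T U =
  [18],
and U^T v = (-9).
Solve U^T U · c = U^T v for the coefficients: c = (-1/2). The projection is proj_W(v) = U c.
Check: (v - proj_W(v)) · u_1 = 0  (should be 0).
Result: proj_W(v) = (-3/2, 3/2, 0).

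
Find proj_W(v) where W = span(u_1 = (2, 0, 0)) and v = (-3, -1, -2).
proj_W(v) = (-3, 0, 0)

Set up U = [u_1 | ... | u_1] ∈ R^(3×1). The projector onto W = col(U) is P = U (U^T U)^(-1) U^T.
Compute U^T U =
  [4],
and U^T v = (-6).
Solve U^T U · c = U^T v for the coefficients: c = (-3/2). The projection is proj_W(v) = U c.
Check: (v - proj_W(v)) · u_1 = 0  (should be 0).
Result: proj_W(v) = (-3, 0, 0).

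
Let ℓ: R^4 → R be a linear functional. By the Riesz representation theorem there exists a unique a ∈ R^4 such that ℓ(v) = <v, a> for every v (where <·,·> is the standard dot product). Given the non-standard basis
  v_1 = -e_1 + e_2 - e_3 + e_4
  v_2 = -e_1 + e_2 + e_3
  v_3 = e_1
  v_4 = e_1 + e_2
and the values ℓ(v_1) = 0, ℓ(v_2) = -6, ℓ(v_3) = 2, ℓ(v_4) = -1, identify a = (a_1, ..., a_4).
a = (2, -3, -1, 4)

Write a = (a_1, ..., a_4) in the standard basis. For each basis vector v_i, ℓ(v_i) = <v_i, a> is a linear equation in the a_j's. Collect the n equations into a matrix system V a = ℓ, where row i of V is v_i (expressed in the standard basis). Since V is invertible (lower-triangular with 1s on the diagonal, up to permutation), solve by back-substitution:
  V =
[[-1, 1, -1, 1],
 [-1, 1, 1, 0],
 [1, 0, 0, 0],
 [1, 1, 0, 0]]
  V a = (0, -6, 2, -1)
Solving gives a = (2, -3, -1, 4).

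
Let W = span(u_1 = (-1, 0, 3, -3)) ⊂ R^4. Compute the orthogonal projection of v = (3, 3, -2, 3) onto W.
proj_W(v) = (18/19, 0, -54/19, 54/19)

Set up U = [u_1 | ... | u_1] ∈ R^(4×1). The projector onto W = col(U) is P = U (U^T U)^(-1) U^T.
Compute U^T U =
  [19],
and U^T v = (-18).
Solve U^T U · c = U^T v for the coefficients: c = (-18/19). The projection is proj_W(v) = U c.
Check: (v - proj_W(v)) · u_1 = 0  (should be 0).
Result: proj_W(v) = (18/19, 0, -54/19, 54/19).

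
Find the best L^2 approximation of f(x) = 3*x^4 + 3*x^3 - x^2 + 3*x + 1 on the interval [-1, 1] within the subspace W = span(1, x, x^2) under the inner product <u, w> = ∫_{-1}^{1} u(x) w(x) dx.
g(x) = 11*x^2/7 + 24*x/5 + 26/35

The best approximation g ∈ W is the orthogonal projection of f onto W. Writing g = a_0 + a_1 x + a_2 x^2, the coefficients solve the normal equations G · a = b where
  G_{ij} = <φ_i, φ_j> and b_i = <f, φ_i>, with φ_0 = 1, φ_1 = x, φ_2 = x^2.
G =
  [2, 0, 2/3]
  [0, 2/3, 0]
  [2/3, 0, 2/5],
b = (38/15, 16/5, 118/105).
Solving gives a_0 = 26/35, a_1 = 24/5, a_2 = 11/7, so
  g(x) = 11*x^2/7 + 24*x/5 + 26/35.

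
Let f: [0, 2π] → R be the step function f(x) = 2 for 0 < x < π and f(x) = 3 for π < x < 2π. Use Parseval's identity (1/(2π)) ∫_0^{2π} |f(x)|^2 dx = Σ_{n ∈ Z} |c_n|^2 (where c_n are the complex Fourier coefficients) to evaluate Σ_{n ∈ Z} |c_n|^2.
Σ |c_n|^2 = 13/2

Parseval equates the L^2 energy of f (normalised by 1/(2π)) with the ℓ^2 sum of its Fourier coefficients: (1/(2π)) ∫_0^{2π} |f|^2 = Σ |c_n|^2.
Compute the left side: (1/(2π)) [∫_0^π 2^2 dx + ∫_π^{2π} 3^2 dx] = (1/(2π)) · (4π + 9π) = (4 + 9)/2 = 13/2.
So Σ_{n ∈ Z} |c_n|^2 = 13/2.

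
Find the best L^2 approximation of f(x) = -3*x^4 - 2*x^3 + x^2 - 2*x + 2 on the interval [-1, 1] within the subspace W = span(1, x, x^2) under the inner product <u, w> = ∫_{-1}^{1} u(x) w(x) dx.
g(x) = -11*x^2/7 - 16*x/5 + 79/35

The best approximation g ∈ W is the orthogonal projection of f onto W. Writing g = a_0 + a_1 x + a_2 x^2, the coefficients solve the normal equations G · a = b where
  G_{ij} = <φ_i, φ_j> and b_i = <f, φ_i>, with φ_0 = 1, φ_1 = x, φ_2 = x^2.
G =
  [2, 0, 2/3]
  [0, 2/3, 0]
  [2/3, 0, 2/5],
b = (52/15, -32/15, 92/105).
Solving gives a_0 = 79/35, a_1 = -16/5, a_2 = -11/7, so
  g(x) = -11*x^2/7 - 16*x/5 + 79/35.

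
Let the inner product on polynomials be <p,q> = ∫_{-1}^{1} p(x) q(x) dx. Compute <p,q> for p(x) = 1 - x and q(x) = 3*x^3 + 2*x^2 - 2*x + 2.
<p,q> = 82/15

Expand the product: p(x)·q(x) = -3*x^4 + x^3 + 4*x^2 - 4*x + 2.
∫_{-1}^{1} of each monomial x^k gives [2/(k+1) if k even, 0 if k odd]. Integrating term-by-term (or equivalently evaluating the antiderivative F(x) = -3*x^5/5 + x^4/4 + 4*x^3/3 - 2*x^2 + 2*x at the endpoints):
  F(1) − F(−1) = 59/60 − (-269/60) = 82/15.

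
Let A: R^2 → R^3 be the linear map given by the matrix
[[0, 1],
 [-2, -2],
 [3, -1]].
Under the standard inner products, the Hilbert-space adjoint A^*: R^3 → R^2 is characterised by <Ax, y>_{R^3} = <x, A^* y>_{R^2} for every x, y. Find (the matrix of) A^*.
A^* = A^T =
[[0, -2, 3],
 [1, -2, -1]]

For real matrices with standard dot products, the defining identity <Ax, y> = <x, A^* y> gives (Ax)^T y = x^T (A^*) y, i.e. x^T A^T y = x^T (A^*) y. Since this holds for all x, y, we must have A^* = A^T. Therefore
A^* =
[[0, -2, 3],
 [1, -2, -1]].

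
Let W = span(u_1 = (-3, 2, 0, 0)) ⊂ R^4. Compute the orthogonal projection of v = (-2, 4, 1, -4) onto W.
proj_W(v) = (-42/13, 28/13, 0, 0)

Set up U = [u_1 | ... | u_1] ∈ R^(4×1). The projector onto W = col(U) is P = U (U^T U)^(-1) U^T.
Compute U^T U =
  [13],
and U^T v = (14).
Solve U^T U · c = U^T v for the coefficients: c = (14/13). The projection is proj_W(v) = U c.
Check: (v - proj_W(v)) · u_1 = 0  (should be 0).
Result: proj_W(v) = (-42/13, 28/13, 0, 0).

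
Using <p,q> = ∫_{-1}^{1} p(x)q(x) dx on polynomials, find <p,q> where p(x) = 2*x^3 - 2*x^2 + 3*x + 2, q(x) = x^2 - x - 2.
<p,q> = -38/5

Expand the product: p(x)·q(x) = 2*x^5 - 4*x^4 + x^3 + 3*x^2 - 8*x - 4.
∫_{-1}^{1} of each monomial x^k gives [2/(k+1) if k even, 0 if k odd]. Integrating term-by-term (or equivalently evaluating the antiderivative F(x) = x^6/3 - 4*x^5/5 + x^4/4 + x^3 - 4*x^2 - 4*x at the endpoints):
  F(1) − F(−1) = -433/60 − (23/60) = -38/5.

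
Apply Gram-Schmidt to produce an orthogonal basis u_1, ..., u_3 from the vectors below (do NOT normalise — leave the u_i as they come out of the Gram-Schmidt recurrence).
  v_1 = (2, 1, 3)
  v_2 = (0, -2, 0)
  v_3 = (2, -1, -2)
Orthogonal basis:
  u_1 = (2, 1, 3)
  u_2 = (2/7, -13/7, 3/7)
  u_3 = (30/13, 0, -20/13)

Apply the Gram-Schmidt recurrence
  u_1 = v_1
  u_i = v_i − Σ_{j<i} ((v_i · u_j) / (u_j · u_j)) · u_j.

Step by step this gives:
  u_1 = (2, 1, 3)
  u_2 = (2/7, -13/7, 3/7)
  u_3 = (30/13, 0, -20/13)

Orthogonality check:
  u_2 · u_1 = 0 (should be 0)
  u_3 · u_1 = 0 (should be 0)
  u_3 · u_2 = 0 (should be 0)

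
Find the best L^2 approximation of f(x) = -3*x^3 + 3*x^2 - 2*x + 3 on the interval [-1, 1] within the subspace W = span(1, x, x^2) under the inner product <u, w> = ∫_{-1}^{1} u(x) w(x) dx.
g(x) = 3*x^2 - 19*x/5 + 3

The best approximation g ∈ W is the orthogonal projection of f onto W. Writing g = a_0 + a_1 x + a_2 x^2, the coefficients solve the normal equations G · a = b where
  G_{ij} = <φ_i, φ_j> and b_i = <f, φ_i>, with φ_0 = 1, φ_1 = x, φ_2 = x^2.
G =
  [2, 0, 2/3]
  [0, 2/3, 0]
  [2/3, 0, 2/5],
b = (8, -38/15, 16/5).
Solving gives a_0 = 3, a_1 = -19/5, a_2 = 3, so
  g(x) = 3*x^2 - 19*x/5 + 3.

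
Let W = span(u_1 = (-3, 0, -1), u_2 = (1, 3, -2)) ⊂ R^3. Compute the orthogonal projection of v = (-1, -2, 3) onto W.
proj_W(v) = (-91/139, -390/139, 273/139)

Set up U = [u_1 | ... | u_2] ∈ R^(3×2). The projector onto W = col(U) is P = U (U^T U)^(-1) U^T.
Compute U^T U =
  [10, -1]
  [-1, 14],
and U^T v = (0, -13).
Solve U^T U · c = U^T v for the coefficients: c = (-13/139, -130/139). The projection is proj_W(v) = U c.
Check: (v - proj_W(v)) · u_1 = 0  (should be 0).
Check: (v - proj_W(v)) · u_2 = 0  (should be 0).
Result: proj_W(v) = (-91/139, -390/139, 273/139).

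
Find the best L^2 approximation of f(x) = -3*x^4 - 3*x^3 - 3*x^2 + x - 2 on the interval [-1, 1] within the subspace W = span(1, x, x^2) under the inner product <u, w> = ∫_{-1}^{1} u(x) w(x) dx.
g(x) = -39*x^2/7 - 4*x/5 - 61/35

The best approximation g ∈ W is the orthogonal projection of f onto W. Writing g = a_0 + a_1 x + a_2 x^2, the coefficients solve the normal equations G · a = b where
  G_{ij} = <φ_i, φ_j> and b_i = <f, φ_i>, with φ_0 = 1, φ_1 = x, φ_2 = x^2.
G =
  [2, 0, 2/3]
  [0, 2/3, 0]
  [2/3, 0, 2/5],
b = (-36/5, -8/15, -356/105).
Solving gives a_0 = -61/35, a_1 = -4/5, a_2 = -39/7, so
  g(x) = -39*x^2/7 - 4*x/5 - 61/35.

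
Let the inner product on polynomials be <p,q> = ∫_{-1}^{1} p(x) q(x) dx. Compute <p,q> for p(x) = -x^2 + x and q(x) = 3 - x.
<p,q> = -8/3

Expand the product: p(x)·q(x) = x^3 - 4*x^2 + 3*x.
∫_{-1}^{1} of each monomial x^k gives [2/(k+1) if k even, 0 if k odd]. Integrating term-by-term (or equivalently evaluating the antiderivative F(x) = x^4/4 - 4*x^3/3 + 3*x^2/2 at the endpoints):
  F(1) − F(−1) = 5/12 − (37/12) = -8/3.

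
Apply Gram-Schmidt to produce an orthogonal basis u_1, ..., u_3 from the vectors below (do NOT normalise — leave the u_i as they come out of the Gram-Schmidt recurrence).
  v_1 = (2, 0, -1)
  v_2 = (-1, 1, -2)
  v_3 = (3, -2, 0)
Orthogonal basis:
  u_1 = (2, 0, -1)
  u_2 = (-1, 1, -2)
  u_3 = (-7/30, -7/6, -7/15)

Apply the Gram-Schmidt recurrence
  u_1 = v_1
  u_i = v_i − Σ_{j<i} ((v_i · u_j) / (u_j · u_j)) · u_j.

Step by step this gives:
  u_1 = (2, 0, -1)
  u_2 = (-1, 1, -2)
  u_3 = (-7/30, -7/6, -7/15)

Orthogonality check:
  u_2 · u_1 = 0 (should be 0)
  u_3 · u_1 = 0 (should be 0)
  u_3 · u_2 = 0 (should be 0)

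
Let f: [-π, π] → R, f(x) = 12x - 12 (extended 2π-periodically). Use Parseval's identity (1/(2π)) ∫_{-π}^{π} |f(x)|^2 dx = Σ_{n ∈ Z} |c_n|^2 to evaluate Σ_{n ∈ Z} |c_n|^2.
Σ |c_n|^2 = 48π^2 + 144

Expand and integrate term by term over [-π, π]:
  ∫ (12x)^2 dx = 144·(2π^3/3); ∫ 2·12·(-12)·x dx = 0 (odd integrand); ∫ (-12)^2 dx = 144·2π.
So (1/(2π)) ∫_{-π}^{π} (12x - 12)^2 dx = 144π^2/3 + 144 = 48π^2 + 144.
Parseval ⇒ Σ |c_n|^2 = 48π^2 + 144.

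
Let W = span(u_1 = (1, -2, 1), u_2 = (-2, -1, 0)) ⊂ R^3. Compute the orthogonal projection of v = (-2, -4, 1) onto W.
proj_W(v) = (-61/30, -59/15, 7/6)

Set up U = [u_1 | ... | u_2] ∈ R^(3×2). The projector onto W = col(U) is P = U (U^T U)^(-1) U^T.
Compute U^T U =
  [6, 0]
  [0, 5],
and U^T v = (7, 8).
Solve U^T U · c = U^T v for the coefficients: c = (7/6, 8/5). The projection is proj_W(v) = U c.
Check: (v - proj_W(v)) · u_1 = 0  (should be 0).
Check: (v - proj_W(v)) · u_2 = 0  (should be 0).
Result: proj_W(v) = (-61/30, -59/15, 7/6).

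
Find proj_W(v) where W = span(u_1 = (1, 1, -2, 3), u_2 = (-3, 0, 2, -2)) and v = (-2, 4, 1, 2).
proj_W(v) = (-130/43, 77/43, -16/43, 93/43)

Set up U = [u_1 | ... | u_2] ∈ R^(4×2). The projector onto W = col(U) is P = U (U^T U)^(-1) U^T.
Compute U^T U =
  [15, -13]
  [-13, 17],
and U^T v = (6, 4).
Solve U^T U · c = U^T v for the coefficients: c = (77/43, 69/43). The projection is proj_W(v) = U c.
Check: (v - proj_W(v)) · u_1 = 0  (should be 0).
Check: (v - proj_W(v)) · u_2 = 0  (should be 0).
Result: proj_W(v) = (-130/43, 77/43, -16/43, 93/43).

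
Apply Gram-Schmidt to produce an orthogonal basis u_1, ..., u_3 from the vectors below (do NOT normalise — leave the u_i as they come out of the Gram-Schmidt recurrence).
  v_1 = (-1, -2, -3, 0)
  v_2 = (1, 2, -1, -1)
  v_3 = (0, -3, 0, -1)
Orthogonal basis:
  u_1 = (-1, -2, -3, 0)
  u_2 = (6/7, 12/7, -10/7, -1)
  u_3 = (45/47, -51/47, 19/47, -76/47)

Apply the Gram-Schmidt recurrence
  u_1 = v_1
  u_i = v_i − Σ_{j<i} ((v_i · u_j) / (u_j · u_j)) · u_j.

Step by step this gives:
  u_1 = (-1, -2, -3, 0)
  u_2 = (6/7, 12/7, -10/7, -1)
  u_3 = (45/47, -51/47, 19/47, -76/47)

Orthogonality check:
  u_2 · u_1 = 0 (should be 0)
  u_3 · u_1 = 0 (should be 0)
  u_3 · u_2 = 0 (should be 0)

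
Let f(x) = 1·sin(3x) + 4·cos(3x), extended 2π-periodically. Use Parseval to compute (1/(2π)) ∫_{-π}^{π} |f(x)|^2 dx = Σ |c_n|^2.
Σ |c_n|^2 = 17/2

Expand |f|^2 and use orthogonality of {sin(nx), cos(mx)} on [-π, π]:
  ∫_{-π}^{π} sin(nx)^2 dx = π, ∫ cos(mx)^2 dx = π, and cross terms integrate to 0.
So ∫_{-π}^{π} f(x)^2 dx = 1^2 · π + 4^2 · π = (1 + 16)π.
Divide by 2π: (1 + 16)/2 = 17/2.
By Parseval, this equals Σ |c_n|^2.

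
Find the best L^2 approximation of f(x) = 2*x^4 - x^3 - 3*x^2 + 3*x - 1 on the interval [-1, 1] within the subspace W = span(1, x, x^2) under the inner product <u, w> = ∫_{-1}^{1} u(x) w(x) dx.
g(x) = -9*x^2/7 + 12*x/5 - 41/35

The best approximation g ∈ W is the orthogonal projection of f onto W. Writing g = a_0 + a_1 x + a_2 x^2, the coefficients solve the normal equations G · a = b where
  G_{ij} = <φ_i, φ_j> and b_i = <f, φ_i>, with φ_0 = 1, φ_1 = x, φ_2 = x^2.
G =
  [2, 0, 2/3]
  [0, 2/3, 0]
  [2/3, 0, 2/5],
b = (-16/5, 8/5, -136/105).
Solving gives a_0 = -41/35, a_1 = 12/5, a_2 = -9/7, so
  g(x) = -9*x^2/7 + 12*x/5 - 41/35.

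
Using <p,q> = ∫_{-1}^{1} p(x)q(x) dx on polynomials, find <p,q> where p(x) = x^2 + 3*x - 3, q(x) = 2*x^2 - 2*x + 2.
<p,q> = -268/15

Expand the product: p(x)·q(x) = 2*x^4 + 4*x^3 - 10*x^2 + 12*x - 6.
∫_{-1}^{1} of each monomial x^k gives [2/(k+1) if k even, 0 if k odd]. Integrating term-by-term (or equivalently evaluating the antiderivative F(x) = 2*x^5/5 + x^4 - 10*x^3/3 + 6*x^2 - 6*x at the endpoints):
  F(1) − F(−1) = -29/15 − (239/15) = -268/15.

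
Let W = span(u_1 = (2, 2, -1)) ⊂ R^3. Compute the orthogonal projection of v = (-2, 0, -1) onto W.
proj_W(v) = (-2/3, -2/3, 1/3)

Set up U = [u_1 | ... | u_1] ∈ R^(3×1). The projector onto W = col(U) is P = U (U^T U)^(-1) U^T.
Compute U^T U =
  [9],
and U^T v = (-3).
Solve U^T U · c = U^T v for the coefficients: c = (-1/3). The projection is proj_W(v) = U c.
Check: (v - proj_W(v)) · u_1 = 0  (should be 0).
Result: proj_W(v) = (-2/3, -2/3, 1/3).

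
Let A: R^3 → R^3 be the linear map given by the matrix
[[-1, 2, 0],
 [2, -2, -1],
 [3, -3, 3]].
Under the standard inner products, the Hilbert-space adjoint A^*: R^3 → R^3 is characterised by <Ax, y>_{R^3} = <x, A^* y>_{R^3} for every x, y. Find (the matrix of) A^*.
A^* = A^T =
[[-1, 2, 3],
 [2, -2, -3],
 [0, -1, 3]]

For real matrices with standard dot products, the defining identity <Ax, y> = <x, A^* y> gives (Ax)^T y = x^T (A^*) y, i.e. x^T A^T y = x^T (A^*) y. Since this holds for all x, y, we must have A^* = A^T. Therefore
A^* =
[[-1, 2, 3],
 [2, -2, -3],
 [0, -1, 3]].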